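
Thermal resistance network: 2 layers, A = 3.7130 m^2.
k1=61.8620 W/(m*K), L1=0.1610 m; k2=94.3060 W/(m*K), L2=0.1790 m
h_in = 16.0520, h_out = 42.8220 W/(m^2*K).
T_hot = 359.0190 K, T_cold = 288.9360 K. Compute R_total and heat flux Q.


R_conv_in = 1/(16.0520*3.7130) = 0.0168
R_1 = 0.1610/(61.8620*3.7130) = 0.0007
R_2 = 0.1790/(94.3060*3.7130) = 0.0005
R_conv_out = 1/(42.8220*3.7130) = 0.0063
R_total = 0.0243 K/W
Q = 70.0830 / 0.0243 = 2886.4812 W

R_total = 0.0243 K/W, Q = 2886.4812 W


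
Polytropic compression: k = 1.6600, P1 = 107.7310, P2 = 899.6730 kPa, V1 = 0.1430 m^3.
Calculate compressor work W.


(k-1)/k = 0.3976
(P2/P1)^exp = 2.3253
W = 2.5152 * 107.7310 * 0.1430 * (2.3253 - 1) = 51.3512 kJ

51.3512 kJ


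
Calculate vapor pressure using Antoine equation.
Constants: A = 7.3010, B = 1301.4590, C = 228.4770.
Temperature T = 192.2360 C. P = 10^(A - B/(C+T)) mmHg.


C+T = 420.7130
B/(C+T) = 3.0935
log10(P) = 7.3010 - 3.0935 = 4.2075
P = 10^4.2075 = 16126.4811 mmHg

16126.4811 mmHg


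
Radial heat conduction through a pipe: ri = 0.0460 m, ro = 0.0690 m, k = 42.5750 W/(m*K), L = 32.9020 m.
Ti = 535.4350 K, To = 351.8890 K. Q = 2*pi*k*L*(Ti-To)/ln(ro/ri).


dT = 183.5460 K
ln(ro/ri) = 0.4055
Q = 2*pi*42.5750*32.9020*183.5460 / 0.4055 = 3984265.4009 W

3984265.4009 W


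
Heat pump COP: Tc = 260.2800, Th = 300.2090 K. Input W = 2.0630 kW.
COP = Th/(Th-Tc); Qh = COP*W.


COP = 300.2090 / 39.9290 = 7.5186
Qh = 7.5186 * 2.0630 = 15.5108 kW

COP = 7.5186, Qh = 15.5108 kW


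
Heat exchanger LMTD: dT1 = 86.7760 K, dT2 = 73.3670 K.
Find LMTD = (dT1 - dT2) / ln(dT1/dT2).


dT1/dT2 = 1.1828
ln(dT1/dT2) = 0.1679
LMTD = 13.4090 / 0.1679 = 79.8840 K

79.8840 K


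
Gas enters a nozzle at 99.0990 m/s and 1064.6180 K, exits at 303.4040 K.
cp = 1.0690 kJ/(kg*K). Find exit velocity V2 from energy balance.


dT = 761.2140 K
2*cp*1000*dT = 1627475.5320
V1^2 = 9820.6118
V2 = sqrt(1637296.1438) = 1279.5687 m/s

1279.5687 m/s


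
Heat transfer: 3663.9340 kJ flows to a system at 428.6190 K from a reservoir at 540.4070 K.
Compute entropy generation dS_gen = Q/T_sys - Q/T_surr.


dS_sys = 3663.9340/428.6190 = 8.5482 kJ/K
dS_surr = -3663.9340/540.4070 = -6.7800 kJ/K
dS_gen = 8.5482 - 6.7800 = 1.7683 kJ/K (irreversible)

dS_gen = 1.7683 kJ/K, irreversible


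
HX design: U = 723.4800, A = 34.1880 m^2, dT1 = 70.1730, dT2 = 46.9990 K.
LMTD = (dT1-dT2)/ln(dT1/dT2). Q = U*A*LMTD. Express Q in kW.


LMTD = 57.8140 K
Q = 723.4800 * 34.1880 * 57.8140 = 1429990.3384 W = 1429.9903 kW

1429.9903 kW


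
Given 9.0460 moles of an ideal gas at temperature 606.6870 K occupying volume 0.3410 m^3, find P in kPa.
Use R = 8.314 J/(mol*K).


P = nRT/V = 9.0460 * 8.314 * 606.6870 / 0.3410
= 45627.9853 / 0.3410 = 133806.4084 Pa = 133.8064 kPa

133.8064 kPa


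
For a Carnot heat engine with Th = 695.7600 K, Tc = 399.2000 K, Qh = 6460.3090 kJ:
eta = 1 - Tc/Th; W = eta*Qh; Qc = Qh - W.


eta = 1 - 399.2000/695.7600 = 0.4262
W = 0.4262 * 6460.3090 = 2753.6352 kJ
Qc = 6460.3090 - 2753.6352 = 3706.6738 kJ

eta = 42.6239%, W = 2753.6352 kJ, Qc = 3706.6738 kJ


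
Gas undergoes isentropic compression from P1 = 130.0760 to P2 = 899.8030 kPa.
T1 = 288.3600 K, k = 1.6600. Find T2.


(k-1)/k = 0.3976
(P2/P1)^exp = 2.1575
T2 = 288.3600 * 2.1575 = 622.1443 K

622.1443 K


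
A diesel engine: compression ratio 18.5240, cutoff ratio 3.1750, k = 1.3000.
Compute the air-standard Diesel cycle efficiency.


r^(k-1) = 2.4006
rc^k = 4.4902
eta = 0.4858 = 48.5804%

48.5804%


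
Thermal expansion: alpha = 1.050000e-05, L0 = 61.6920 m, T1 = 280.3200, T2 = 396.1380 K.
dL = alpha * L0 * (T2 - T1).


dT = 115.8180 K
dL = 1.050000e-05 * 61.6920 * 115.8180 = 0.075023 m
L_final = 61.767023 m

dL = 0.075023 m


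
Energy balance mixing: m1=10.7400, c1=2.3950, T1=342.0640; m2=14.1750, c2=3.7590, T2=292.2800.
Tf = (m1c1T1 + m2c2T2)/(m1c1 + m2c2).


num = 24372.4692
den = 79.0061
Tf = 308.4884 K

308.4884 K


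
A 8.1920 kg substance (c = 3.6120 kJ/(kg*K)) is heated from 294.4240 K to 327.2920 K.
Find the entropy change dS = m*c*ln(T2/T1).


T2/T1 = 1.1116
ln(T2/T1) = 0.1058
dS = 8.1920 * 3.6120 * 0.1058 = 3.1315 kJ/K

3.1315 kJ/K


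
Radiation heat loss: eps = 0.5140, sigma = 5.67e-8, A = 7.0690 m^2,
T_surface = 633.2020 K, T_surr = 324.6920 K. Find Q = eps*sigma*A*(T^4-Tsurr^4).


T^4 = 1.6076e+11
Tsurr^4 = 1.1114e+10
Q = 0.5140 * 5.67e-8 * 7.0690 * 1.4964e+11 = 30828.9364 W

30828.9364 W


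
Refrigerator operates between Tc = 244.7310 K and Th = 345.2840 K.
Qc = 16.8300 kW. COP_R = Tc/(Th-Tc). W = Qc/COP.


COP = 244.7310 / 100.5530 = 2.4339
W = 16.8300 / 2.4339 = 6.9150 kW

COP = 2.4339, W = 6.9150 kW


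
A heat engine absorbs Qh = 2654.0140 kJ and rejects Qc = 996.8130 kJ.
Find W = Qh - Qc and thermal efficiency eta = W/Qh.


W = 2654.0140 - 996.8130 = 1657.2010 kJ
eta = 1657.2010 / 2654.0140 = 0.6244 = 62.4413%

W = 1657.2010 kJ, eta = 62.4413%


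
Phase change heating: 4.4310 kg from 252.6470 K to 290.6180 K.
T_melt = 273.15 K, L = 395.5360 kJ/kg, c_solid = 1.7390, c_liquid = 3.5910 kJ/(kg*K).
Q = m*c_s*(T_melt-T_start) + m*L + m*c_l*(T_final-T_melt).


Q1 (sensible, solid) = 4.4310 * 1.7390 * 20.5030 = 157.9861 kJ
Q2 (latent) = 4.4310 * 395.5360 = 1752.6200 kJ
Q3 (sensible, liquid) = 4.4310 * 3.5910 * 17.4680 = 277.9459 kJ
Q_total = 2188.5520 kJ

2188.5520 kJ


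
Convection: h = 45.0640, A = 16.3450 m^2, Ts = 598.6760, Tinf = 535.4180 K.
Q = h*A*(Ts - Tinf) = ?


dT = 63.2580 K
Q = 45.0640 * 16.3450 * 63.2580 = 46594.0134 W

46594.0134 W


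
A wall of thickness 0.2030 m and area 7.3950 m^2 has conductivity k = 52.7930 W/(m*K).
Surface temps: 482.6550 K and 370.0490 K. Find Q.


dT = 112.6060 K
Q = 52.7930 * 7.3950 * 112.6060 / 0.2030 = 216560.8832 W

216560.8832 W


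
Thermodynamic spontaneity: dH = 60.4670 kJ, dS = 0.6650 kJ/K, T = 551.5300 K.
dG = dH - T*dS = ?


T*dS = 551.5300 * 0.6650 = 366.7674 kJ
dG = 60.4670 - 366.7674 = -306.3005 kJ (spontaneous)

dG = -306.3005 kJ, spontaneous


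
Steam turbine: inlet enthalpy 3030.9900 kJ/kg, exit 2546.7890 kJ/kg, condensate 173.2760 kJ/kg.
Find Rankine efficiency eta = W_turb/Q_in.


W = 484.2010 kJ/kg
Q_in = 2857.7140 kJ/kg
eta = 0.1694 = 16.9436%

eta = 16.9436%


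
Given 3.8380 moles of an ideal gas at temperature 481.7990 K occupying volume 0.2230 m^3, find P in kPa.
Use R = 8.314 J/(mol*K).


P = nRT/V = 3.8380 * 8.314 * 481.7990 / 0.2230
= 15373.7879 / 0.2230 = 68940.7529 Pa = 68.9408 kPa

68.9408 kPa


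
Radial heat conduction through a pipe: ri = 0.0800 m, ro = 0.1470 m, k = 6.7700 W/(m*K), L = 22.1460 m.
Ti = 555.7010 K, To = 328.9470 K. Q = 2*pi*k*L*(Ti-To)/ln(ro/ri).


dT = 226.7540 K
ln(ro/ri) = 0.6084
Q = 2*pi*6.7700*22.1460*226.7540 / 0.6084 = 351095.5584 W

351095.5584 W


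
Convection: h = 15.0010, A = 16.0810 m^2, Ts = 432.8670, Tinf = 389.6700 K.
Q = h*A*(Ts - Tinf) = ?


dT = 43.1970 K
Q = 15.0010 * 16.0810 * 43.1970 = 10420.4590 W

10420.4590 W


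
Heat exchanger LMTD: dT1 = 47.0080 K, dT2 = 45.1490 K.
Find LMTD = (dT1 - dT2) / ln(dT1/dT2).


dT1/dT2 = 1.0412
ln(dT1/dT2) = 0.0403
LMTD = 1.8590 / 0.0403 = 46.0722 K

46.0722 K


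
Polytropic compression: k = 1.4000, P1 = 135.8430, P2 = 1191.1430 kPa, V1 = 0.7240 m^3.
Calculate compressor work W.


(k-1)/k = 0.2857
(P2/P1)^exp = 1.8595
W = 3.5000 * 135.8430 * 0.7240 * (1.8595 - 1) = 295.8792 kJ

295.8792 kJ


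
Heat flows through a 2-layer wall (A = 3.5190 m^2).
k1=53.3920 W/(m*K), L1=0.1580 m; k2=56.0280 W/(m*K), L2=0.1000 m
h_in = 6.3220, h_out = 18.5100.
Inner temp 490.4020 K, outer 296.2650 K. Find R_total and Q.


R_conv_in = 1/(6.3220*3.5190) = 0.0449
R_1 = 0.1580/(53.3920*3.5190) = 0.0008
R_2 = 0.1000/(56.0280*3.5190) = 0.0005
R_conv_out = 1/(18.5100*3.5190) = 0.0154
R_total = 0.0617 K/W
Q = 194.1370 / 0.0617 = 3149.0134 W

R_total = 0.0617 K/W, Q = 3149.0134 W


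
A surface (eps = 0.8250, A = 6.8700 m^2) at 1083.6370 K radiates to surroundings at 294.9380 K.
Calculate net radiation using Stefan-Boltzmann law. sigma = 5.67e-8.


T^4 = 1.3789e+12
Tsurr^4 = 7.5670e+09
Q = 0.8250 * 5.67e-8 * 6.8700 * 1.3713e+12 = 440696.1125 W

440696.1125 W


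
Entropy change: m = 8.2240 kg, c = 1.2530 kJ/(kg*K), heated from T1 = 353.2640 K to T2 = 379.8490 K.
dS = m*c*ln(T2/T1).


T2/T1 = 1.0753
ln(T2/T1) = 0.0726
dS = 8.2240 * 1.2530 * 0.0726 = 0.7477 kJ/K

0.7477 kJ/K


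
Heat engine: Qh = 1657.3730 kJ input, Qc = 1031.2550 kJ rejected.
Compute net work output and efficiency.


W = 1657.3730 - 1031.2550 = 626.1180 kJ
eta = 626.1180 / 1657.3730 = 0.3778 = 37.7777%

W = 626.1180 kJ, eta = 37.7777%


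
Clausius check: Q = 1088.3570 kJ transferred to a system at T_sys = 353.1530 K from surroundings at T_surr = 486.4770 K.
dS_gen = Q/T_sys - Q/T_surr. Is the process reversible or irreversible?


dS_sys = 1088.3570/353.1530 = 3.0818 kJ/K
dS_surr = -1088.3570/486.4770 = -2.2372 kJ/K
dS_gen = 3.0818 - 2.2372 = 0.8446 kJ/K (irreversible)

dS_gen = 0.8446 kJ/K, irreversible


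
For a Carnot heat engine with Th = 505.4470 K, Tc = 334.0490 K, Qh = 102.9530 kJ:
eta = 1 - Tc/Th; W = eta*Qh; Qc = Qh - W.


eta = 1 - 334.0490/505.4470 = 0.3391
W = 0.3391 * 102.9530 = 34.9116 kJ
Qc = 102.9530 - 34.9116 = 68.0414 kJ

eta = 33.9102%, W = 34.9116 kJ, Qc = 68.0414 kJ


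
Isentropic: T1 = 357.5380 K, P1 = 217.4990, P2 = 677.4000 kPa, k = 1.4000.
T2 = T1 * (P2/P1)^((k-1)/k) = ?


(k-1)/k = 0.2857
(P2/P1)^exp = 1.3835
T2 = 357.5380 * 1.3835 = 494.6411 K

494.6411 K


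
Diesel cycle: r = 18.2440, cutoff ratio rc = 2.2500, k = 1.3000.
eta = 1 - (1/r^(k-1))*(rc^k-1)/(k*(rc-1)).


r^(k-1) = 2.3897
rc^k = 2.8697
eta = 0.5185 = 51.8514%

51.8514%


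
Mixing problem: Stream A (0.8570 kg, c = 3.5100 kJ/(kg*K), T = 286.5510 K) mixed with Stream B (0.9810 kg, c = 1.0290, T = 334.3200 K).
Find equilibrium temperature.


num = 1199.4445
den = 4.0175
Tf = 298.5535 K

298.5535 K


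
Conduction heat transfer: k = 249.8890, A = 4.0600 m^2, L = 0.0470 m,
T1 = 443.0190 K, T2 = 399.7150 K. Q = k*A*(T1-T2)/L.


dT = 43.3040 K
Q = 249.8890 * 4.0600 * 43.3040 / 0.0470 = 934766.9068 W

934766.9068 W


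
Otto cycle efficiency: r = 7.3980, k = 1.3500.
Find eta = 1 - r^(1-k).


r^(k-1) = 2.0146
eta = 1 - 1/2.0146 = 0.5036 = 50.3625%

50.3625%


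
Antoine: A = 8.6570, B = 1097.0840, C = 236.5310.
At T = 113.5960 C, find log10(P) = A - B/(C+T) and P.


C+T = 350.1270
B/(C+T) = 3.1334
log10(P) = 8.6570 - 3.1334 = 5.5236
P = 10^5.5236 = 333896.0322 mmHg

333896.0322 mmHg


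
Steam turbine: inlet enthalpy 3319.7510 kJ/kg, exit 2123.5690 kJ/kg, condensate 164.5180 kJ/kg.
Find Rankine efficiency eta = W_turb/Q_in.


W = 1196.1820 kJ/kg
Q_in = 3155.2330 kJ/kg
eta = 0.3791 = 37.9111%

eta = 37.9111%


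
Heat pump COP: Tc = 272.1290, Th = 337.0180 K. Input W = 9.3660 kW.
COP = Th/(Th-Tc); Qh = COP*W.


COP = 337.0180 / 64.8890 = 5.1938
Qh = 5.1938 * 9.3660 = 48.6448 kW

COP = 5.1938, Qh = 48.6448 kW


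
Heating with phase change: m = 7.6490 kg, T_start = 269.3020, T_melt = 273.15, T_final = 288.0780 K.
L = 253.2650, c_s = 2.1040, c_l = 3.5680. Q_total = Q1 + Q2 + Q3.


Q1 (sensible, solid) = 7.6490 * 2.1040 * 3.8480 = 61.9278 kJ
Q2 (latent) = 7.6490 * 253.2650 = 1937.2240 kJ
Q3 (sensible, liquid) = 7.6490 * 3.5680 * 14.9280 = 407.4095 kJ
Q_total = 2406.5612 kJ

2406.5612 kJ


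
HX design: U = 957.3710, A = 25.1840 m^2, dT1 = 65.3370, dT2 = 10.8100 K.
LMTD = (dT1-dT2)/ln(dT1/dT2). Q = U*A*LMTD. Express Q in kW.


LMTD = 30.3082 K
Q = 957.3710 * 25.1840 * 30.3082 = 730742.6422 W = 730.7426 kW

730.7426 kW


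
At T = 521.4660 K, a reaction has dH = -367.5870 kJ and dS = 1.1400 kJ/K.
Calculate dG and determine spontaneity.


T*dS = 521.4660 * 1.1400 = 594.4712 kJ
dG = -367.5870 - 594.4712 = -962.0582 kJ (spontaneous)

dG = -962.0582 kJ, spontaneous


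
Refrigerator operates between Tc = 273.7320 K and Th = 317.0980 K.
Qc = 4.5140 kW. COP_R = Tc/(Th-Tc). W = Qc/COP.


COP = 273.7320 / 43.3660 = 6.3121
W = 4.5140 / 6.3121 = 0.7151 kW

COP = 6.3121, W = 0.7151 kW


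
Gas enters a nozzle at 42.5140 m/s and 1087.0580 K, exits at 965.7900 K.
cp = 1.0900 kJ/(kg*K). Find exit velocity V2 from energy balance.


dT = 121.2680 K
2*cp*1000*dT = 264364.2400
V1^2 = 1807.4402
V2 = sqrt(266171.6802) = 515.9183 m/s

515.9183 m/s


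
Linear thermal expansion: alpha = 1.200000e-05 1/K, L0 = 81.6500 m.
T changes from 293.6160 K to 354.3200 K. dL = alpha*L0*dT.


dT = 60.7040 K
dL = 1.200000e-05 * 81.6500 * 60.7040 = 0.059478 m
L_final = 81.709478 m

dL = 0.059478 m


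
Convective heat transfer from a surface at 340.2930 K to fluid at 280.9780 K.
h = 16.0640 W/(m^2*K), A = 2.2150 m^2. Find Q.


dT = 59.3150 K
Q = 16.0640 * 2.2150 * 59.3150 = 2110.5321 W

2110.5321 W


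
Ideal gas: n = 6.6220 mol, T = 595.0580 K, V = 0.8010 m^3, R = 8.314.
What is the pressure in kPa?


P = nRT/V = 6.6220 * 8.314 * 595.0580 / 0.8010
= 32761.1015 / 0.8010 = 40900.2515 Pa = 40.9003 kPa

40.9003 kPa


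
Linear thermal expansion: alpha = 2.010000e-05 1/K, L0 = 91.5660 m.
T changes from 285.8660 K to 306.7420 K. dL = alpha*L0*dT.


dT = 20.8760 K
dL = 2.010000e-05 * 91.5660 * 20.8760 = 0.038422 m
L_final = 91.604422 m

dL = 0.038422 m


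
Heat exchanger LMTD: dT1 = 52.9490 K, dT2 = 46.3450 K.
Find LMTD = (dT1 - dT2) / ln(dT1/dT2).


dT1/dT2 = 1.1425
ln(dT1/dT2) = 0.1332
LMTD = 6.6040 / 0.1332 = 49.5737 K

49.5737 K


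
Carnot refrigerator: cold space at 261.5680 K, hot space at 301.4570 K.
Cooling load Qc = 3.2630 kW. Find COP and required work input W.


COP = 261.5680 / 39.8890 = 6.5574
W = 3.2630 / 6.5574 = 0.4976 kW

COP = 6.5574, W = 0.4976 kW


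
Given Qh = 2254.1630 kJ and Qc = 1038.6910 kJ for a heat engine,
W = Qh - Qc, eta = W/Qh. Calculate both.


W = 2254.1630 - 1038.6910 = 1215.4720 kJ
eta = 1215.4720 / 2254.1630 = 0.5392 = 53.9212%

W = 1215.4720 kJ, eta = 53.9212%


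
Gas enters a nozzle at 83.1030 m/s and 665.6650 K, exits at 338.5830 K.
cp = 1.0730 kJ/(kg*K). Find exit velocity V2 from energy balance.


dT = 327.0820 K
2*cp*1000*dT = 701917.9720
V1^2 = 6906.1086
V2 = sqrt(708824.0806) = 841.9169 m/s

841.9169 m/s


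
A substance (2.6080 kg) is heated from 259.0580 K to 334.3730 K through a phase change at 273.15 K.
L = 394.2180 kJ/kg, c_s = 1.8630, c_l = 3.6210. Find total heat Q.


Q1 (sensible, solid) = 2.6080 * 1.8630 * 14.0920 = 68.4689 kJ
Q2 (latent) = 2.6080 * 394.2180 = 1028.1205 kJ
Q3 (sensible, liquid) = 2.6080 * 3.6210 * 61.2230 = 578.1636 kJ
Q_total = 1674.7530 kJ

1674.7530 kJ


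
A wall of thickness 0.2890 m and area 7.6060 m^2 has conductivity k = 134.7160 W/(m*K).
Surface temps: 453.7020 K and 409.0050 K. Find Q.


dT = 44.6970 K
Q = 134.7160 * 7.6060 * 44.6970 / 0.2890 = 158473.2747 W

158473.2747 W


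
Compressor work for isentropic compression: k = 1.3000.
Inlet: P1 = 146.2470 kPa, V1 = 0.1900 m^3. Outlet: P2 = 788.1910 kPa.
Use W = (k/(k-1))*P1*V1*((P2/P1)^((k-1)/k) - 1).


(k-1)/k = 0.2308
(P2/P1)^exp = 1.4751
W = 4.3333 * 146.2470 * 0.1900 * (1.4751 - 1) = 57.2054 kJ

57.2054 kJ


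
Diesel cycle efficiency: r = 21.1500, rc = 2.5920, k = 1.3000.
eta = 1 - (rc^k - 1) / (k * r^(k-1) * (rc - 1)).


r^(k-1) = 2.4980
rc^k = 3.4493
eta = 0.5262 = 52.6244%

52.6244%


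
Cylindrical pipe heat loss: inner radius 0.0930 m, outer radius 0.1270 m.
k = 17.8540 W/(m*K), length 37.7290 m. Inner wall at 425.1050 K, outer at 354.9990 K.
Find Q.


dT = 70.1060 K
ln(ro/ri) = 0.3116
Q = 2*pi*17.8540*37.7290*70.1060 / 0.3116 = 952282.3281 W

952282.3281 W


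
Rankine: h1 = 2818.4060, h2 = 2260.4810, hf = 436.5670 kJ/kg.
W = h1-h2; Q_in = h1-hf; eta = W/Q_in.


W = 557.9250 kJ/kg
Q_in = 2381.8390 kJ/kg
eta = 0.2342 = 23.4241%

eta = 23.4241%


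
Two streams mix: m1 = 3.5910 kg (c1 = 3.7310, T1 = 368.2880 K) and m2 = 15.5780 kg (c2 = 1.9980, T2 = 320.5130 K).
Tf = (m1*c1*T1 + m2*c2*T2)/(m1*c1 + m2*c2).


num = 14910.2475
den = 44.5229
Tf = 334.8897 K

334.8897 K


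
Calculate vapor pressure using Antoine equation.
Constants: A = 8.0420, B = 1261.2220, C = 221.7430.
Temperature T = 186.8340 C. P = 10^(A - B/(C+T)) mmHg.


C+T = 408.5770
B/(C+T) = 3.0869
log10(P) = 8.0420 - 3.0869 = 4.9551
P = 10^4.9551 = 90185.1643 mmHg

90185.1643 mmHg


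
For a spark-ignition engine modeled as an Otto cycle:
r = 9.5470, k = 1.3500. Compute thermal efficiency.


r^(k-1) = 2.2027
eta = 1 - 1/2.2027 = 0.5460 = 54.6010%

54.6010%


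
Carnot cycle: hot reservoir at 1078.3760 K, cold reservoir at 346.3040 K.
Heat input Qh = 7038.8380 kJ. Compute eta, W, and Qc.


eta = 1 - 346.3040/1078.3760 = 0.6789
W = 0.6789 * 7038.8380 = 4778.4226 kJ
Qc = 7038.8380 - 4778.4226 = 2260.4154 kJ

eta = 67.8865%, W = 4778.4226 kJ, Qc = 2260.4154 kJ


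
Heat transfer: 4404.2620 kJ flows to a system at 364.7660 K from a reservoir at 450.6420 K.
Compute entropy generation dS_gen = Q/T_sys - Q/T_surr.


dS_sys = 4404.2620/364.7660 = 12.0742 kJ/K
dS_surr = -4404.2620/450.6420 = -9.7733 kJ/K
dS_gen = 12.0742 - 9.7733 = 2.3009 kJ/K (irreversible)

dS_gen = 2.3009 kJ/K, irreversible


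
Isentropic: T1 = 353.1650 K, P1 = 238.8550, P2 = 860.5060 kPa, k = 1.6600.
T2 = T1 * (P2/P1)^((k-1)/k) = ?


(k-1)/k = 0.3976
(P2/P1)^exp = 1.6646
T2 = 353.1650 * 1.6646 = 587.8740 K

587.8740 K


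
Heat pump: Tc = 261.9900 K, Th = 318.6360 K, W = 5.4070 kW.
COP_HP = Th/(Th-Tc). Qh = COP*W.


COP = 318.6360 / 56.6460 = 5.6250
Qh = 5.6250 * 5.4070 = 30.4146 kW

COP = 5.6250, Qh = 30.4146 kW


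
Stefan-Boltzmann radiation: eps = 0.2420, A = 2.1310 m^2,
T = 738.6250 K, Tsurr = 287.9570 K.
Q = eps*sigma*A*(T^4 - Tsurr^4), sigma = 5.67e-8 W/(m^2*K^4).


T^4 = 2.9764e+11
Tsurr^4 = 6.8756e+09
Q = 0.2420 * 5.67e-8 * 2.1310 * 2.9077e+11 = 8502.1338 W

8502.1338 W


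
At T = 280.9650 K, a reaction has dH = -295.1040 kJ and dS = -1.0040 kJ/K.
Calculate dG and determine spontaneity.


T*dS = 280.9650 * -1.0040 = -282.0889 kJ
dG = -295.1040 + 282.0889 = -13.0151 kJ (spontaneous)

dG = -13.0151 kJ, spontaneous


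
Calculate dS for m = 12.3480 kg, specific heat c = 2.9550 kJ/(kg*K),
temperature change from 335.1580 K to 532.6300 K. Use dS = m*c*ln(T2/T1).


T2/T1 = 1.5892
ln(T2/T1) = 0.4632
dS = 12.3480 * 2.9550 * 0.4632 = 16.9023 kJ/K

16.9023 kJ/K


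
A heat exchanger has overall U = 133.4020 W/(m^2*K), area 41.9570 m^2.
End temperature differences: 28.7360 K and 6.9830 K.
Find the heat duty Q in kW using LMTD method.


LMTD = 15.3767 K
Q = 133.4020 * 41.9570 * 15.3767 = 86065.7088 W = 86.0657 kW

86.0657 kW


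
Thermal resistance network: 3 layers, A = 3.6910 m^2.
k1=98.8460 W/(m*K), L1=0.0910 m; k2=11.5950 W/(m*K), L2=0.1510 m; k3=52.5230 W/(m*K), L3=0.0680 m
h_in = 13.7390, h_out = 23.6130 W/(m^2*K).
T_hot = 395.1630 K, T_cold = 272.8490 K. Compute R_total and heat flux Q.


R_conv_in = 1/(13.7390*3.6910) = 0.0197
R_1 = 0.0910/(98.8460*3.6910) = 0.0002
R_2 = 0.1510/(11.5950*3.6910) = 0.0035
R_3 = 0.0680/(52.5230*3.6910) = 0.0004
R_conv_out = 1/(23.6130*3.6910) = 0.0115
R_total = 0.0353 K/W
Q = 122.3140 / 0.0353 = 3462.8356 W

R_total = 0.0353 K/W, Q = 3462.8356 W


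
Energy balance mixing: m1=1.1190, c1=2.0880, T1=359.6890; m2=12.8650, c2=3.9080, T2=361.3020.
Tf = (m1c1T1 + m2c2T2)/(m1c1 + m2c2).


num = 19005.3744
den = 52.6129
Tf = 361.2304 K

361.2304 K


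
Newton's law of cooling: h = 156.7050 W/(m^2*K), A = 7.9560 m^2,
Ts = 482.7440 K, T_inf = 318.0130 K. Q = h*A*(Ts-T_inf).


dT = 164.7310 K
Q = 156.7050 * 7.9560 * 164.7310 = 205377.5473 W

205377.5473 W


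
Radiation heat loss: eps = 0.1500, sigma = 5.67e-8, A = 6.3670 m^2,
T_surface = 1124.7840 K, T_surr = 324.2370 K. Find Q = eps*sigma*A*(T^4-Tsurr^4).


T^4 = 1.6006e+12
Tsurr^4 = 1.1052e+10
Q = 0.1500 * 5.67e-8 * 6.3670 * 1.5895e+12 = 86074.8774 W

86074.8774 W


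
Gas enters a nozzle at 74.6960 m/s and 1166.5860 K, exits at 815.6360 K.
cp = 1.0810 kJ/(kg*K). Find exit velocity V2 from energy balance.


dT = 350.9500 K
2*cp*1000*dT = 758753.9000
V1^2 = 5579.4924
V2 = sqrt(764333.3924) = 874.2616 m/s

874.2616 m/s


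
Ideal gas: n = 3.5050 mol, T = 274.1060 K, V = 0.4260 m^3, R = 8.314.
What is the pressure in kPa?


P = nRT/V = 3.5050 * 8.314 * 274.1060 / 0.4260
= 7987.6051 / 0.4260 = 18750.2467 Pa = 18.7502 kPa

18.7502 kPa


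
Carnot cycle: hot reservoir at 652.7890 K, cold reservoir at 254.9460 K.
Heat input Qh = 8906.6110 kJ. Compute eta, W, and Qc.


eta = 1 - 254.9460/652.7890 = 0.6095
W = 0.6095 * 8906.6110 = 5428.1442 kJ
Qc = 8906.6110 - 5428.1442 = 3478.4668 kJ

eta = 60.9451%, W = 5428.1442 kJ, Qc = 3478.4668 kJ


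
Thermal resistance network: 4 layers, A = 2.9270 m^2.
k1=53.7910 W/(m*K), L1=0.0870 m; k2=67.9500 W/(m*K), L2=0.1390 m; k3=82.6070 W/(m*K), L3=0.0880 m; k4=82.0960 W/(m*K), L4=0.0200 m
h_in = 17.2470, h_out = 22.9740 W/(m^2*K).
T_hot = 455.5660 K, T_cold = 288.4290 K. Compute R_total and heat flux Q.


R_conv_in = 1/(17.2470*2.9270) = 0.0198
R_1 = 0.0870/(53.7910*2.9270) = 0.0006
R_2 = 0.1390/(67.9500*2.9270) = 0.0007
R_3 = 0.0880/(82.6070*2.9270) = 0.0004
R_4 = 0.0200/(82.0960*2.9270) = 8.3231e-05
R_conv_out = 1/(22.9740*2.9270) = 0.0149
R_total = 0.0364 K/W
Q = 167.1370 / 0.0364 = 4594.3641 W

R_total = 0.0364 K/W, Q = 4594.3641 W


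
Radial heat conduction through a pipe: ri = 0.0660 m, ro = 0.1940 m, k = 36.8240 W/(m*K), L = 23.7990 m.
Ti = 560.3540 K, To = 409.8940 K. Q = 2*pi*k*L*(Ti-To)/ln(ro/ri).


dT = 150.4600 K
ln(ro/ri) = 1.0782
Q = 2*pi*36.8240*23.7990*150.4600 / 1.0782 = 768404.4882 W

768404.4882 W


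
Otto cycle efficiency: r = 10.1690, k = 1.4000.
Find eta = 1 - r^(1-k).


r^(k-1) = 2.5288
eta = 1 - 1/2.5288 = 0.6046 = 60.4553%

60.4553%


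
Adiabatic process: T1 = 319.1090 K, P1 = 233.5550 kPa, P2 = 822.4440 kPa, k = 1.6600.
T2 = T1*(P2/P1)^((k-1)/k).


(k-1)/k = 0.3976
(P2/P1)^exp = 1.6496
T2 = 319.1090 * 1.6496 = 526.3911 K

526.3911 K


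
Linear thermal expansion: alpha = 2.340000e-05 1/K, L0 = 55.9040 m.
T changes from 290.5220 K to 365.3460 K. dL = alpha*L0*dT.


dT = 74.8240 K
dL = 2.340000e-05 * 55.9040 * 74.8240 = 0.097881 m
L_final = 56.001881 m

dL = 0.097881 m


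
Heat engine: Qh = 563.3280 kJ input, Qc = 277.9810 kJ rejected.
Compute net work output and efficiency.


W = 563.3280 - 277.9810 = 285.3470 kJ
eta = 285.3470 / 563.3280 = 0.5065 = 50.6538%

W = 285.3470 kJ, eta = 50.6538%


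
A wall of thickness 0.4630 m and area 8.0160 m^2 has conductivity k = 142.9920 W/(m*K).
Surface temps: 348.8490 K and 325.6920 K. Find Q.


dT = 23.1570 K
Q = 142.9920 * 8.0160 * 23.1570 / 0.4630 = 57328.5231 W

57328.5231 W


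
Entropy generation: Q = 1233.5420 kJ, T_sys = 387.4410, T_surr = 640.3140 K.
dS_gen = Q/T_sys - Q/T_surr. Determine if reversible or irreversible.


dS_sys = 1233.5420/387.4410 = 3.1838 kJ/K
dS_surr = -1233.5420/640.3140 = -1.9265 kJ/K
dS_gen = 3.1838 - 1.9265 = 1.2574 kJ/K (irreversible)

dS_gen = 1.2574 kJ/K, irreversible


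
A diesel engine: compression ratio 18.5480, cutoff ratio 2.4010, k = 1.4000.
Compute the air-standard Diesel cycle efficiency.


r^(k-1) = 3.2160
rc^k = 3.4084
eta = 0.6182 = 61.8195%

61.8195%


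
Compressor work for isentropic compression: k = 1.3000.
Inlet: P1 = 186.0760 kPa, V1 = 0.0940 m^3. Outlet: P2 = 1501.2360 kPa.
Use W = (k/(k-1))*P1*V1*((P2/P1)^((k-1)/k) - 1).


(k-1)/k = 0.2308
(P2/P1)^exp = 1.6190
W = 4.3333 * 186.0760 * 0.0940 * (1.6190 - 1) = 46.9185 kJ

46.9185 kJ


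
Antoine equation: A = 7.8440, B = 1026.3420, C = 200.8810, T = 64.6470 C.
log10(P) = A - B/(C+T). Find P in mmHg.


C+T = 265.5280
B/(C+T) = 3.8653
log10(P) = 7.8440 - 3.8653 = 3.9787
P = 10^3.9787 = 9521.6612 mmHg

9521.6612 mmHg


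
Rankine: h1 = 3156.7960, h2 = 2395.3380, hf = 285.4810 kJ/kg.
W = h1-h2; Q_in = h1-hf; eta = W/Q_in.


W = 761.4580 kJ/kg
Q_in = 2871.3150 kJ/kg
eta = 0.2652 = 26.5195%

eta = 26.5195%


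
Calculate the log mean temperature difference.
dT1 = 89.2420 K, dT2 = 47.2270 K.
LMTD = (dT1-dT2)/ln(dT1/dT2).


dT1/dT2 = 1.8896
ln(dT1/dT2) = 0.6364
LMTD = 42.0150 / 0.6364 = 66.0212 K

66.0212 K


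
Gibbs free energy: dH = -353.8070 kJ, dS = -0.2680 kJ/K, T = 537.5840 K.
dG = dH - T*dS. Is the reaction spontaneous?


T*dS = 537.5840 * -0.2680 = -144.0725 kJ
dG = -353.8070 + 144.0725 = -209.7345 kJ (spontaneous)

dG = -209.7345 kJ, spontaneous


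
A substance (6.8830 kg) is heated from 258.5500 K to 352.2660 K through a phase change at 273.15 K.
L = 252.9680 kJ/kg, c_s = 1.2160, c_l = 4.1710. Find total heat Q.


Q1 (sensible, solid) = 6.8830 * 1.2160 * 14.6000 = 122.1980 kJ
Q2 (latent) = 6.8830 * 252.9680 = 1741.1787 kJ
Q3 (sensible, liquid) = 6.8830 * 4.1710 * 79.1160 = 2271.3407 kJ
Q_total = 4134.7175 kJ

4134.7175 kJ


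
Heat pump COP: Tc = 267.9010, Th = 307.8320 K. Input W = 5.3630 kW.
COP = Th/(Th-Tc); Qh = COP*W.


COP = 307.8320 / 39.9310 = 7.7091
Qh = 7.7091 * 5.3630 = 41.3439 kW

COP = 7.7091, Qh = 41.3439 kW


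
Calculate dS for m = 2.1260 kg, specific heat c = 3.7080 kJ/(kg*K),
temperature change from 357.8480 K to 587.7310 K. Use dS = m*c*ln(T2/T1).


T2/T1 = 1.6424
ln(T2/T1) = 0.4962
dS = 2.1260 * 3.7080 * 0.4962 = 3.9113 kJ/K

3.9113 kJ/K


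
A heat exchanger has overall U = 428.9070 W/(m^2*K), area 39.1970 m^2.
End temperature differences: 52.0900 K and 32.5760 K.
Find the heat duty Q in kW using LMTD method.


LMTD = 41.5725 K
Q = 428.9070 * 39.1970 * 41.5725 = 698910.8718 W = 698.9109 kW

698.9109 kW


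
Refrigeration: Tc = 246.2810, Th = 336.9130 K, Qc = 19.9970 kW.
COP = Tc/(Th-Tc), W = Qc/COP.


COP = 246.2810 / 90.6320 = 2.7174
W = 19.9970 / 2.7174 = 7.3589 kW

COP = 2.7174, W = 7.3589 kW


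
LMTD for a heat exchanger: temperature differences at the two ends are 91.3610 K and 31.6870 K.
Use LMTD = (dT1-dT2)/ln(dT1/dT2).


dT1/dT2 = 2.8832
ln(dT1/dT2) = 1.0589
LMTD = 59.6740 / 1.0589 = 56.3541 K

56.3541 K


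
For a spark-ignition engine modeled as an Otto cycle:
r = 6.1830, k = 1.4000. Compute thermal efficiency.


r^(k-1) = 2.0724
eta = 1 - 1/2.0724 = 0.5175 = 51.7474%

51.7474%


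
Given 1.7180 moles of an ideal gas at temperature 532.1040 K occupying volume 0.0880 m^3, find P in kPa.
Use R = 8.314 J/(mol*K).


P = nRT/V = 1.7180 * 8.314 * 532.1040 / 0.0880
= 7600.2819 / 0.0880 = 86366.8403 Pa = 86.3668 kPa

86.3668 kPa


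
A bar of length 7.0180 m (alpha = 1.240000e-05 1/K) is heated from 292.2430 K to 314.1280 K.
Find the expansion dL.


dT = 21.8850 K
dL = 1.240000e-05 * 7.0180 * 21.8850 = 0.001905 m
L_final = 7.019905 m

dL = 0.001905 m


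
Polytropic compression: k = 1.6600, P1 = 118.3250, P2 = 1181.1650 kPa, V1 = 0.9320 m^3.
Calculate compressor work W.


(k-1)/k = 0.3976
(P2/P1)^exp = 2.4962
W = 2.5152 * 118.3250 * 0.9320 * (2.4962 - 1) = 415.0085 kJ

415.0085 kJ


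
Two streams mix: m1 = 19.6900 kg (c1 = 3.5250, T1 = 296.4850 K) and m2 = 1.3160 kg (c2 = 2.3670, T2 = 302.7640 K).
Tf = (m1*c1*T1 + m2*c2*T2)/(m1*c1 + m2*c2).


num = 21521.3099
den = 72.5222
Tf = 296.7547 K

296.7547 K


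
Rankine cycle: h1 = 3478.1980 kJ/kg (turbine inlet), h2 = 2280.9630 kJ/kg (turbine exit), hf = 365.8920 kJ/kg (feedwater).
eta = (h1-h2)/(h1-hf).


W = 1197.2350 kJ/kg
Q_in = 3112.3060 kJ/kg
eta = 0.3847 = 38.4678%

eta = 38.4678%


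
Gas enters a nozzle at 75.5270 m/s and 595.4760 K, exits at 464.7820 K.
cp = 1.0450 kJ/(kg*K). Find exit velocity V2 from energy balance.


dT = 130.6940 K
2*cp*1000*dT = 273150.4600
V1^2 = 5704.3277
V2 = sqrt(278854.7877) = 528.0670 m/s

528.0670 m/s


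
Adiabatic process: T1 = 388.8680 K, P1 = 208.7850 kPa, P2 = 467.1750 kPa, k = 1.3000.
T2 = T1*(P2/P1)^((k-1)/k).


(k-1)/k = 0.2308
(P2/P1)^exp = 1.2043
T2 = 388.8680 * 1.2043 = 468.2963 K

468.2963 K


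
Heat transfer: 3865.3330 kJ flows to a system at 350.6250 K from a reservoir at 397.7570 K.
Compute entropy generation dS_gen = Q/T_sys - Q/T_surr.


dS_sys = 3865.3330/350.6250 = 11.0241 kJ/K
dS_surr = -3865.3330/397.7570 = -9.7178 kJ/K
dS_gen = 11.0241 - 9.7178 = 1.3063 kJ/K (irreversible)

dS_gen = 1.3063 kJ/K, irreversible


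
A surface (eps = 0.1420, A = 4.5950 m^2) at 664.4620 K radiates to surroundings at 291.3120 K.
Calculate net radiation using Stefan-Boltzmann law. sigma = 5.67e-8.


T^4 = 1.9493e+11
Tsurr^4 = 7.2017e+09
Q = 0.1420 * 5.67e-8 * 4.5950 * 1.8773e+11 = 6945.2633 W

6945.2633 W


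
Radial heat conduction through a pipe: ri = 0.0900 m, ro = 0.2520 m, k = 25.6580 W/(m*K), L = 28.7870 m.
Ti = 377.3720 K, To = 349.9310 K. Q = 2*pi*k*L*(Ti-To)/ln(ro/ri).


dT = 27.4410 K
ln(ro/ri) = 1.0296
Q = 2*pi*25.6580*28.7870*27.4410 / 1.0296 = 123686.4961 W

123686.4961 W


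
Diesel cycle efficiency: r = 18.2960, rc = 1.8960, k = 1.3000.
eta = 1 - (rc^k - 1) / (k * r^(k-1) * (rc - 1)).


r^(k-1) = 2.3917
rc^k = 2.2972
eta = 0.5344 = 53.4379%

53.4379%


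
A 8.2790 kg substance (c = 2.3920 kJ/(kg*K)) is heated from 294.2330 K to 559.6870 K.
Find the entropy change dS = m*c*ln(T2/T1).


T2/T1 = 1.9022
ln(T2/T1) = 0.6430
dS = 8.2790 * 2.3920 * 0.6430 = 12.7337 kJ/K

12.7337 kJ/K


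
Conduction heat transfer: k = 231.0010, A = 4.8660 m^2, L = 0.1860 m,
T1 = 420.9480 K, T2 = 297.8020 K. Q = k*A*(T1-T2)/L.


dT = 123.1460 K
Q = 231.0010 * 4.8660 * 123.1460 / 0.1860 = 744206.2793 W

744206.2793 W


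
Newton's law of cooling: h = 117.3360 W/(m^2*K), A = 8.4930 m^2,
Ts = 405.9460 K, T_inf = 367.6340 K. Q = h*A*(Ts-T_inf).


dT = 38.3120 K
Q = 117.3360 * 8.4930 * 38.3120 = 38179.2354 W

38179.2354 W


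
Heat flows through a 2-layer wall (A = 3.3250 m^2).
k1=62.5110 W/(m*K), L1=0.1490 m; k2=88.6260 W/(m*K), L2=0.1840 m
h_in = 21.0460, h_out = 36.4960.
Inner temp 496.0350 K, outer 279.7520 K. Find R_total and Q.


R_conv_in = 1/(21.0460*3.3250) = 0.0143
R_1 = 0.1490/(62.5110*3.3250) = 0.0007
R_2 = 0.1840/(88.6260*3.3250) = 0.0006
R_conv_out = 1/(36.4960*3.3250) = 0.0082
R_total = 0.0239 K/W
Q = 216.2830 / 0.0239 = 9060.0494 W

R_total = 0.0239 K/W, Q = 9060.0494 W


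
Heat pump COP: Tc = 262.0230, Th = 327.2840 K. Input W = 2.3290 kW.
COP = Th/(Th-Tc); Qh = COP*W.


COP = 327.2840 / 65.2610 = 5.0150
Qh = 5.0150 * 2.3290 = 11.6799 kW

COP = 5.0150, Qh = 11.6799 kW


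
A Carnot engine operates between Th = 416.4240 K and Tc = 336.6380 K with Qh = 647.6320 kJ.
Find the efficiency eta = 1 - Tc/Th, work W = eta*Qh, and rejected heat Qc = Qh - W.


eta = 1 - 336.6380/416.4240 = 0.1916
W = 0.1916 * 647.6320 = 124.0850 kJ
Qc = 647.6320 - 124.0850 = 523.5470 kJ

eta = 19.1598%, W = 124.0850 kJ, Qc = 523.5470 kJ


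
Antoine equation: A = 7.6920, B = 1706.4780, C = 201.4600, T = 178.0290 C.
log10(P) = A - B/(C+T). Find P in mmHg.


C+T = 379.4890
B/(C+T) = 4.4968
log10(P) = 7.6920 - 4.4968 = 3.1952
P = 10^3.1952 = 1567.5501 mmHg

1567.5501 mmHg


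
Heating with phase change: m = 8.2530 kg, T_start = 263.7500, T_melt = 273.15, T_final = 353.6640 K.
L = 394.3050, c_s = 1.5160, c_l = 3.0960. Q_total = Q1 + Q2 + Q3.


Q1 (sensible, solid) = 8.2530 * 1.5160 * 9.4000 = 117.6086 kJ
Q2 (latent) = 8.2530 * 394.3050 = 3254.1992 kJ
Q3 (sensible, liquid) = 8.2530 * 3.0960 * 80.5140 = 2057.2364 kJ
Q_total = 5429.0441 kJ

5429.0441 kJ


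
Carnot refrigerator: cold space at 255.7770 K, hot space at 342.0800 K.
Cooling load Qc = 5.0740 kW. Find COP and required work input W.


COP = 255.7770 / 86.3030 = 2.9637
W = 5.0740 / 2.9637 = 1.7120 kW

COP = 2.9637, W = 1.7120 kW


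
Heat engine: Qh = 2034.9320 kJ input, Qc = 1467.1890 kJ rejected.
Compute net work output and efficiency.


W = 2034.9320 - 1467.1890 = 567.7430 kJ
eta = 567.7430 / 2034.9320 = 0.2790 = 27.8999%

W = 567.7430 kJ, eta = 27.8999%


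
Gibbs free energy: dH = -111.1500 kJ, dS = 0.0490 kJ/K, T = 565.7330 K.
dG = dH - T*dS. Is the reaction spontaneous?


T*dS = 565.7330 * 0.0490 = 27.7209 kJ
dG = -111.1500 - 27.7209 = -138.8709 kJ (spontaneous)

dG = -138.8709 kJ, spontaneous


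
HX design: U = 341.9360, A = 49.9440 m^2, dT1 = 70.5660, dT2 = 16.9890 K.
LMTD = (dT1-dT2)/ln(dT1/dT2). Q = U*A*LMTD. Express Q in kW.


LMTD = 37.6248 K
Q = 341.9360 * 49.9440 * 37.6248 = 642542.6049 W = 642.5426 kW

642.5426 kW


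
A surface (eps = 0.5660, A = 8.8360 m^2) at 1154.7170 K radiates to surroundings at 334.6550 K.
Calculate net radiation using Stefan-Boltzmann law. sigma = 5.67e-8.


T^4 = 1.7779e+12
Tsurr^4 = 1.2543e+10
Q = 0.5660 * 5.67e-8 * 8.8360 * 1.7653e+12 = 500590.6113 W

500590.6113 W


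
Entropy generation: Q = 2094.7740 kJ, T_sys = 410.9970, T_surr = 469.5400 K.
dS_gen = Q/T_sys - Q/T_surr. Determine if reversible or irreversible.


dS_sys = 2094.7740/410.9970 = 5.0968 kJ/K
dS_surr = -2094.7740/469.5400 = -4.4613 kJ/K
dS_gen = 5.0968 - 4.4613 = 0.6355 kJ/K (irreversible)

dS_gen = 0.6355 kJ/K, irreversible


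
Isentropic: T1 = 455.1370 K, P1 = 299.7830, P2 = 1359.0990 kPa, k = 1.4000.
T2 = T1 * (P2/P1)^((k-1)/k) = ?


(k-1)/k = 0.2857
(P2/P1)^exp = 1.5401
T2 = 455.1370 * 1.5401 = 700.9670 K

700.9670 K


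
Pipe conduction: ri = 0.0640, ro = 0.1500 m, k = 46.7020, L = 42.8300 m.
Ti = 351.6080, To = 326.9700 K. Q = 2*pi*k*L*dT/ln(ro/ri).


dT = 24.6380 K
ln(ro/ri) = 0.8518
Q = 2*pi*46.7020*42.8300*24.6380 / 0.8518 = 363542.8468 W

363542.8468 W


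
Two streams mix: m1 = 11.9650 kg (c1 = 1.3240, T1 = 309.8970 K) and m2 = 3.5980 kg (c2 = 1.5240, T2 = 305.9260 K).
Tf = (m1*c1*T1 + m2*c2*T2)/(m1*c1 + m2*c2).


num = 6586.7829
den = 21.3250
Tf = 308.8759 K

308.8759 K


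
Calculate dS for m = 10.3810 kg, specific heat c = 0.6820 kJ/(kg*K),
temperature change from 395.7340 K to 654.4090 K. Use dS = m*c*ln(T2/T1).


T2/T1 = 1.6537
ln(T2/T1) = 0.5030
dS = 10.3810 * 0.6820 * 0.5030 = 3.5611 kJ/K

3.5611 kJ/K


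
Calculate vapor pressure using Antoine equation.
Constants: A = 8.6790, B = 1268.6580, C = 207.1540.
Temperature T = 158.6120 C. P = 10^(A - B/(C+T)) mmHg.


C+T = 365.7660
B/(C+T) = 3.4685
log10(P) = 8.6790 - 3.4685 = 5.2105
P = 10^5.2105 = 162369.2364 mmHg

162369.2364 mmHg


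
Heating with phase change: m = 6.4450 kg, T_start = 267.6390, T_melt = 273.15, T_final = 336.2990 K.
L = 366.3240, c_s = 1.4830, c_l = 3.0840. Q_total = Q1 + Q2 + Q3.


Q1 (sensible, solid) = 6.4450 * 1.4830 * 5.5110 = 52.6738 kJ
Q2 (latent) = 6.4450 * 366.3240 = 2360.9582 kJ
Q3 (sensible, liquid) = 6.4450 * 3.0840 * 63.1490 = 1255.1735 kJ
Q_total = 3668.8055 kJ

3668.8055 kJ


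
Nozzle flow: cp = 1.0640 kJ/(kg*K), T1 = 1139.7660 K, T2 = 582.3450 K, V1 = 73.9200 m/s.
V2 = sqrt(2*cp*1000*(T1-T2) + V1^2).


dT = 557.4210 K
2*cp*1000*dT = 1186191.8880
V1^2 = 5464.1664
V2 = sqrt(1191656.0544) = 1091.6300 m/s

1091.6300 m/s


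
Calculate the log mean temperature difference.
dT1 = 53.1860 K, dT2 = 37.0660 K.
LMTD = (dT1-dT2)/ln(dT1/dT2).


dT1/dT2 = 1.4349
ln(dT1/dT2) = 0.3611
LMTD = 16.1200 / 0.3611 = 44.6420 K

44.6420 K


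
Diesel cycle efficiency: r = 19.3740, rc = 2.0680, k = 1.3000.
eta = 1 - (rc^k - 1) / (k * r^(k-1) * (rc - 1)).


r^(k-1) = 2.4331
rc^k = 2.5717
eta = 0.5348 = 53.4755%

53.4755%


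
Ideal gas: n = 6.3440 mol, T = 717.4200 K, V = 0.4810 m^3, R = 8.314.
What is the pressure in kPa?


P = nRT/V = 6.3440 * 8.314 * 717.4200 / 0.4810
= 37839.6120 / 0.4810 = 78668.6319 Pa = 78.6686 kPa

78.6686 kPa


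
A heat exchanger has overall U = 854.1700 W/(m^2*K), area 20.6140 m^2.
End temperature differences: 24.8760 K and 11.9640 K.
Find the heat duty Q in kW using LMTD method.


LMTD = 17.6393 K
Q = 854.1700 * 20.6140 * 17.6393 = 310590.5413 W = 310.5905 kW

310.5905 kW


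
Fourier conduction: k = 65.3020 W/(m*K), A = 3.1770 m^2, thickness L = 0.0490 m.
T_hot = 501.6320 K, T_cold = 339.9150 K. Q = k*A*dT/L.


dT = 161.7170 K
Q = 65.3020 * 3.1770 * 161.7170 / 0.0490 = 684704.6757 W

684704.6757 W


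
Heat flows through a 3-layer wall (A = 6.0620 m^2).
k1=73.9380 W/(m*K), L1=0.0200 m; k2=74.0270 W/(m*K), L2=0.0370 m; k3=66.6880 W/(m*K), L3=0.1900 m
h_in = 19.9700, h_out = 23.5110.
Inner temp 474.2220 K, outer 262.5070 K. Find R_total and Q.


R_conv_in = 1/(19.9700*6.0620) = 0.0083
R_1 = 0.0200/(73.9380*6.0620) = 4.4622e-05
R_2 = 0.0370/(74.0270*6.0620) = 8.2451e-05
R_3 = 0.1900/(66.6880*6.0620) = 0.0005
R_conv_out = 1/(23.5110*6.0620) = 0.0070
R_total = 0.0159 K/W
Q = 211.7150 / 0.0159 = 13337.2722 W

R_total = 0.0159 K/W, Q = 13337.2722 W


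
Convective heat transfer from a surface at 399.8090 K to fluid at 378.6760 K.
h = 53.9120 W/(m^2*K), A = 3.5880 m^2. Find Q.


dT = 21.1330 K
Q = 53.9120 * 3.5880 * 21.1330 = 4087.8884 W

4087.8884 W


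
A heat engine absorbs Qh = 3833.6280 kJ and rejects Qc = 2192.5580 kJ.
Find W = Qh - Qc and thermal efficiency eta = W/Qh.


W = 3833.6280 - 2192.5580 = 1641.0700 kJ
eta = 1641.0700 / 3833.6280 = 0.4281 = 42.8072%

W = 1641.0700 kJ, eta = 42.8072%


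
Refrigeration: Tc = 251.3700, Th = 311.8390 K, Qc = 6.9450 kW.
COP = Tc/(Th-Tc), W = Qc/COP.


COP = 251.3700 / 60.4690 = 4.1570
W = 6.9450 / 4.1570 = 1.6707 kW

COP = 4.1570, W = 1.6707 kW


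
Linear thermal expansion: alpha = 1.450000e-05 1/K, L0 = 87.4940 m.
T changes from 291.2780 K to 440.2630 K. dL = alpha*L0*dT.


dT = 148.9850 K
dL = 1.450000e-05 * 87.4940 * 148.9850 = 0.189012 m
L_final = 87.683012 m

dL = 0.189012 m


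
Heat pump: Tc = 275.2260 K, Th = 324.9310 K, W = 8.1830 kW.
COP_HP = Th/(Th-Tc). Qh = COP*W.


COP = 324.9310 / 49.7050 = 6.5372
Qh = 6.5372 * 8.1830 = 53.4938 kW

COP = 6.5372, Qh = 53.4938 kW


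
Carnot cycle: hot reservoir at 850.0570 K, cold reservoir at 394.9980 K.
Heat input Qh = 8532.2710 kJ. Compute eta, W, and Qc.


eta = 1 - 394.9980/850.0570 = 0.5353
W = 0.5353 * 8532.2710 = 4567.5604 kJ
Qc = 8532.2710 - 4567.5604 = 3964.7106 kJ

eta = 53.5328%, W = 4567.5604 kJ, Qc = 3964.7106 kJ


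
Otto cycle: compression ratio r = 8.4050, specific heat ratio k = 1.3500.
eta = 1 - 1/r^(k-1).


r^(k-1) = 2.1066
eta = 1 - 1/2.1066 = 0.5253 = 52.5308%

52.5308%


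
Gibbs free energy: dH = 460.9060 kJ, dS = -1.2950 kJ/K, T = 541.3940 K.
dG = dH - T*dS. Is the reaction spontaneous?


T*dS = 541.3940 * -1.2950 = -701.1052 kJ
dG = 460.9060 + 701.1052 = 1162.0112 kJ (non-spontaneous)

dG = 1162.0112 kJ, non-spontaneous


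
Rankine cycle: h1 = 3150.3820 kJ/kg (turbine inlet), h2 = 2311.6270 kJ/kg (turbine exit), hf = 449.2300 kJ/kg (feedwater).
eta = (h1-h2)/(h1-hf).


W = 838.7550 kJ/kg
Q_in = 2701.1520 kJ/kg
eta = 0.3105 = 31.0518%

eta = 31.0518%


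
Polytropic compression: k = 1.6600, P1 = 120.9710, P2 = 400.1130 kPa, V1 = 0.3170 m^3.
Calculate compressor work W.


(k-1)/k = 0.3976
(P2/P1)^exp = 1.6090
W = 2.5152 * 120.9710 * 0.3170 * (1.6090 - 1) = 58.7358 kJ

58.7358 kJ


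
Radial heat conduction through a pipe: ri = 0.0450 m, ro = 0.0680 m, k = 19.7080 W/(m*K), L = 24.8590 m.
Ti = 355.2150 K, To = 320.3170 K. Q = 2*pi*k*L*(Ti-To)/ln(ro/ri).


dT = 34.8980 K
ln(ro/ri) = 0.4128
Q = 2*pi*19.7080*24.8590*34.8980 / 0.4128 = 260207.2296 W

260207.2296 W


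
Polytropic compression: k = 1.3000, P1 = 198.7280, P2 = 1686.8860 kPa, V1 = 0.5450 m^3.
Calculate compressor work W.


(k-1)/k = 0.2308
(P2/P1)^exp = 1.6381
W = 4.3333 * 198.7280 * 0.5450 * (1.6381 - 1) = 299.4865 kJ

299.4865 kJ


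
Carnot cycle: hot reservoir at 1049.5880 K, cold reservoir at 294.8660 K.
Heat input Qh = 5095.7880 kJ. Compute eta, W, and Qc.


eta = 1 - 294.8660/1049.5880 = 0.7191
W = 0.7191 * 5095.7880 = 3664.2028 kJ
Qc = 5095.7880 - 3664.2028 = 1431.5852 kJ

eta = 71.9065%, W = 3664.2028 kJ, Qc = 1431.5852 kJ


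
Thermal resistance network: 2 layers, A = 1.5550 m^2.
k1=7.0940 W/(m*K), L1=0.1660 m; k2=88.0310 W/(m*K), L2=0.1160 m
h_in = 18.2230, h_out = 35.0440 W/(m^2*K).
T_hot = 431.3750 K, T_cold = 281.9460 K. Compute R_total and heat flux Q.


R_conv_in = 1/(18.2230*1.5550) = 0.0353
R_1 = 0.1660/(7.0940*1.5550) = 0.0150
R_2 = 0.1160/(88.0310*1.5550) = 0.0008
R_conv_out = 1/(35.0440*1.5550) = 0.0184
R_total = 0.0695 K/W
Q = 149.4290 / 0.0695 = 2148.9334 W

R_total = 0.0695 K/W, Q = 2148.9334 W
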